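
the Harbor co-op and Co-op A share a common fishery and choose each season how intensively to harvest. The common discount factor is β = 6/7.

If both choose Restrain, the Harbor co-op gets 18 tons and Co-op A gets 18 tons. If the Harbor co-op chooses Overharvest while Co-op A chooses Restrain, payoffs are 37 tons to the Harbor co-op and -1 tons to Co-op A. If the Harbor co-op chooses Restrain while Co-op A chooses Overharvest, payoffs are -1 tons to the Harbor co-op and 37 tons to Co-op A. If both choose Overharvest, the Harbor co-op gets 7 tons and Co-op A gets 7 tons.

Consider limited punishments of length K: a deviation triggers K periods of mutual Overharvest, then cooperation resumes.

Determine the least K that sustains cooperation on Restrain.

No profitable deviation requires (18−7)(β+…+β^K) ≥ 37−18, i.e. β+…+β^K ≥ 19/11 ≈ 1.7273.
With β = 6/7, the partial sums are K=1: 0.8571, K=2: 1.5918, K=3: 2.2216.
K = 3 is the first length at which the sum reaches 1.7273.

3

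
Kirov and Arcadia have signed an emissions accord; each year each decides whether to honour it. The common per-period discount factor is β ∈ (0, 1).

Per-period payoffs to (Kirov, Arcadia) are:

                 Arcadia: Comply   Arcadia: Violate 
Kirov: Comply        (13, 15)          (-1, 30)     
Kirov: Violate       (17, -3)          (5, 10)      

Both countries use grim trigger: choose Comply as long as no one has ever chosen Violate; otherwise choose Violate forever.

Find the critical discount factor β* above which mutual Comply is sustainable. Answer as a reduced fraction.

3/4

Kirov's threshold: (17−13)/(17−5) = 1/3.
Arcadia's threshold: (30−15)/(30−10) = 3/4.
1/3 < 3/4, so Arcadia binds and β* = 3/4.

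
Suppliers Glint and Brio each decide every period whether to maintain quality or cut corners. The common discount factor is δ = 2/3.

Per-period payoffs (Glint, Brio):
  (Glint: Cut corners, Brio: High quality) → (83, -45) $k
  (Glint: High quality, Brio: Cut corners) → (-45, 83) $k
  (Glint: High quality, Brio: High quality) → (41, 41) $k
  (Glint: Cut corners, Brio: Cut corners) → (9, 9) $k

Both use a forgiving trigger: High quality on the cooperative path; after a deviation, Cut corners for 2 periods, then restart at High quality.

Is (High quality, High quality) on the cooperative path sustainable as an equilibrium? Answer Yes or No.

Comparing payoff streams over the 3 periods until play realigns: cooperate → 41(1+δ+…+δ^2); deviate → 83 + 9(δ+…+δ^2).
Cooperation is sustained iff (41−9)(δ+…+δ^2) ≥ 83−41.
δ+…+δ^2 = 2/3·(1−(2/3)^2)/(1−2/3) = 1.1111, and (83−41)/(41−9) = 1.3125.
1.1111 < 1.3125, so cooperation is not sustainable.

No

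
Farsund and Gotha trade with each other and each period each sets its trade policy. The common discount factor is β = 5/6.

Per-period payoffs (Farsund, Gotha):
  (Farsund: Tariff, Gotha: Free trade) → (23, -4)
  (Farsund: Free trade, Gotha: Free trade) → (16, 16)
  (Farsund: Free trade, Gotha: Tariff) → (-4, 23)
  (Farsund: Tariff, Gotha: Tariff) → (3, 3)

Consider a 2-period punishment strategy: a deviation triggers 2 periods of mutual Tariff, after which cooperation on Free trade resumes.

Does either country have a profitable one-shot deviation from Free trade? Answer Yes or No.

No

A one-shot deviation gives 23 now, then 3 for 2 periods, then back to 16.
Gain from deviating: (23−16) today; loss: (16−3) in each of the next 2 periods.
No-deviation condition: (16−3)(β+…+β^2) ≥ 23−16, i.e. β+…+β^2 ≥ 7/13.
At β = 5/6: β+…+β^2 = 1.5278 ≥ 0.5385.
So cooperation is sustainable.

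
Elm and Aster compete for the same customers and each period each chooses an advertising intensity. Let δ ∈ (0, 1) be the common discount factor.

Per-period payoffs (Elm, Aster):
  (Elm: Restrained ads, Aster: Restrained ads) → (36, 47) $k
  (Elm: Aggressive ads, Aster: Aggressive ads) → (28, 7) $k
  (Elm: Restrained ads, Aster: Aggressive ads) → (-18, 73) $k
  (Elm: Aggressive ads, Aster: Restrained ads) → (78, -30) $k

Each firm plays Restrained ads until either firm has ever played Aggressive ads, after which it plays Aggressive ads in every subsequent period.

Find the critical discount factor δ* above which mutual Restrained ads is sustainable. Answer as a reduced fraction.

21/25

For Elm: deviation gain 78−36 = 42, per-period punishment loss 36−28 = 8. IC gives δ ≥ 42/50 = 21/25.
For Aster: gain 26, loss 40 per period, so δ ≥ 26/66 = 13/33.
The tighter constraint is Elm's, so cooperation needs δ ≥ 21/25.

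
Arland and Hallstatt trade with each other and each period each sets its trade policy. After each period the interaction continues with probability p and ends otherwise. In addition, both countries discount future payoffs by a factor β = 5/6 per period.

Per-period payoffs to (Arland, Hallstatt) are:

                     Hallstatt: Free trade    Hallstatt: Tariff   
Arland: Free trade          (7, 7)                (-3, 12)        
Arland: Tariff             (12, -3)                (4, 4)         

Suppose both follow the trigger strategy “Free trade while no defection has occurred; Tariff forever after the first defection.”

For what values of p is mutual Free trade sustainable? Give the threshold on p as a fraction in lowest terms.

3/4

With continuation probability p and discount β, the effective per-period discount factor is βp.
Grim-trigger IC: βp ≥ (12−7)/(12−4) = 5/8.
So p ≥ (5/8)/(5/6) = 3/4.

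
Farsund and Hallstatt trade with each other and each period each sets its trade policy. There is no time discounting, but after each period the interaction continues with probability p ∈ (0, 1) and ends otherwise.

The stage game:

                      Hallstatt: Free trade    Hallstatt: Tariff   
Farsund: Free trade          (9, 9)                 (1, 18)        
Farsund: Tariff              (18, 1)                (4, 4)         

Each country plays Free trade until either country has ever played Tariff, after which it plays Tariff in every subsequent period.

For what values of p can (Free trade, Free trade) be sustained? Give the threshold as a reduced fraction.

Expected cooperation value is 9 + p·9 + p²·9 + … = 9/(1−p); deviation gives 18 + p·4/(1−p).
9 ≥ 18(1−p) + 4p ⇒ 14p ≥ 9 ⇒ p ≥ 9/14.

9/14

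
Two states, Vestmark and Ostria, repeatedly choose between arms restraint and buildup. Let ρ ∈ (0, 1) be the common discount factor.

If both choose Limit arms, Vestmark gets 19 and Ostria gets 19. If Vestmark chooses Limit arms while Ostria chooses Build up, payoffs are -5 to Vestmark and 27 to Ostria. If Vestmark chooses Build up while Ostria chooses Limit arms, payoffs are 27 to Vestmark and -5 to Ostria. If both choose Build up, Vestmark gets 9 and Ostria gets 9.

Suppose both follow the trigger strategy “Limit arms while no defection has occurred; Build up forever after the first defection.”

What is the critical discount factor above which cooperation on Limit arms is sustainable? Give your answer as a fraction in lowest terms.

4/9

Under grim trigger the critical discount factor is (T−C)/(T−P) with T = 27, C = 19, P = 9.
ρ* = (27−19)/(27−9) = 8/18 = 4/9.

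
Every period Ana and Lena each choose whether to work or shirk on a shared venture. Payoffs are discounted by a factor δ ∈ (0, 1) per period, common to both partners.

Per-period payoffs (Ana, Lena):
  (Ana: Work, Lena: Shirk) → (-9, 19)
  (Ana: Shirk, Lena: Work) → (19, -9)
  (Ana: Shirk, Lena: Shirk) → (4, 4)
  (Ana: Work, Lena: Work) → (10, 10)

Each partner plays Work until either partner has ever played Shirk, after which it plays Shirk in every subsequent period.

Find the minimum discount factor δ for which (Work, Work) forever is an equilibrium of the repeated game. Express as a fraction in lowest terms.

3/5

Cooperation forever yields 10 each period: 10/(1−δ).
Deviating yields 19 once, then 4 forever: 19 + 4δ/(1−δ).
No profitable deviation requires 10/(1−δ) ≥ 19 + 4δ/(1−δ).
Multiplying by (1−δ): 10 ≥ 19(1−δ) + 4δ = 19 − 15δ.
So 15δ ≥ 9, i.e. δ ≥ 9/15 = 3/5.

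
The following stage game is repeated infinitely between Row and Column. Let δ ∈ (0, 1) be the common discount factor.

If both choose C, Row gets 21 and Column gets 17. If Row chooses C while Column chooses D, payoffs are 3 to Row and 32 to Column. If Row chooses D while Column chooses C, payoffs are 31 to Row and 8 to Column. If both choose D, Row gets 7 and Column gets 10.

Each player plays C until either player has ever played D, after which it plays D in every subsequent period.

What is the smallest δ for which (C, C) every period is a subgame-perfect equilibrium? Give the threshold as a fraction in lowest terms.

Row: cooperation gives 21 each period; deviation gives 31 once then 7 forever.
  21/(1−δ) ≥ 31 + 7δ/(1−δ) ⇒ δ ≥ 10/24 = 5/12.
Column: cooperation gives 17 each period; deviation gives 32 once then 10 forever.
  δ ≥ 15/22.
Both must hold, so the binding constraint is Column's: δ ≥ 15/22.

15/22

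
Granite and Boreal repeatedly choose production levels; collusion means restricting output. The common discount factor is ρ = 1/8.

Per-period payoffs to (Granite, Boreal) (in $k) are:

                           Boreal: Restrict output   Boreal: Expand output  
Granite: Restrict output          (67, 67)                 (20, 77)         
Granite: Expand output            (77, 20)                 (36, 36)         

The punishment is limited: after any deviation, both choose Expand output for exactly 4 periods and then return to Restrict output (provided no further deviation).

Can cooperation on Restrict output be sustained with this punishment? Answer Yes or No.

No

IC: ρ+…+ρ^4 ≥ (77−67)/(67−36) = 10/31.
At ρ = 1/8: partial sum = 0.1428 < 0.3226. Cooperation not sustainable.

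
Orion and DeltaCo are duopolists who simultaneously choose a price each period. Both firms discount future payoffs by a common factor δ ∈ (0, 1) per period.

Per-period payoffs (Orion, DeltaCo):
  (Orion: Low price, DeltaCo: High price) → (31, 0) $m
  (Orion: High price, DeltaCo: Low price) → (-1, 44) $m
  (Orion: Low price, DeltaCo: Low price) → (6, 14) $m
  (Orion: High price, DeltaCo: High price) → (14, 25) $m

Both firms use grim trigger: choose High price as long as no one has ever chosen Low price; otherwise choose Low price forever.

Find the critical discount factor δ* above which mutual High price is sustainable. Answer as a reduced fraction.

17/25

Orion: cooperation gives 14 each period; deviation gives 31 once then 6 forever.
  14/(1−δ) ≥ 31 + 6δ/(1−δ) ⇒ δ ≥ 17/25.
DeltaCo: cooperation gives 25 each period; deviation gives 44 once then 14 forever.
  δ ≥ 19/30.
Both must hold, so the binding constraint is Orion's: δ ≥ 17/25.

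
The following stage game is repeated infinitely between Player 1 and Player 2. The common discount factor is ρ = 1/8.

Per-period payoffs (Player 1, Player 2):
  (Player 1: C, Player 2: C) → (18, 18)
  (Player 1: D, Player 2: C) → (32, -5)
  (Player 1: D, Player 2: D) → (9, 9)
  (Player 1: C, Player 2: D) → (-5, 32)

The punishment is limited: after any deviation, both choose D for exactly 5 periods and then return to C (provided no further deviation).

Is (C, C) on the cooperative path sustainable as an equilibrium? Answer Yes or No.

Comparing payoff streams over the 6 periods until play realigns: cooperate → 18(1+ρ+…+ρ^5); deviate → 32 + 9(ρ+…+ρ^5).
Cooperation is sustained iff (18−9)(ρ+…+ρ^5) ≥ 32−18.
ρ+…+ρ^5 = 1/8·(1−(1/8)^5)/(1−1/8) = 0.1429, and (32−18)/(18−9) = 1.5556.
0.1429 < 1.5556, so cooperation is not sustainable.

No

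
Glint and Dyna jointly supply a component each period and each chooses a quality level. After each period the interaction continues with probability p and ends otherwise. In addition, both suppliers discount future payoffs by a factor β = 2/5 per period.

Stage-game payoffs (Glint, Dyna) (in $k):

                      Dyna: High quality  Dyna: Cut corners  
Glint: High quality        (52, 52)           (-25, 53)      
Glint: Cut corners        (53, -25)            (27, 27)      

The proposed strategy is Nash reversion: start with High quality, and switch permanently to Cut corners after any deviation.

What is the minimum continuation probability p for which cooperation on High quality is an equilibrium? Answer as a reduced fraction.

5/52

Expected continuation weight on next period's payoff is β·p = 2/5·p, which plays the role of the discount factor.
Cooperation requires 2/5·p ≥ (53−52)/(53−27) = 1/26, hence p ≥ 5/52.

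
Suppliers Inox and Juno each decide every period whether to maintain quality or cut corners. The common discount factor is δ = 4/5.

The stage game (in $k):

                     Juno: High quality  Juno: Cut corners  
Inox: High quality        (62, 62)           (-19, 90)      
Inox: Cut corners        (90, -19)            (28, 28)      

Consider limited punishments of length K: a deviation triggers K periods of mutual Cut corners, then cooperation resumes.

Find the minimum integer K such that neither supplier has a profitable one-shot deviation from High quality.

2

IC: δ(1−δ^K)/(1−δ) ≥ (90−62)/(62−28) = 14/17.
With δ = 4/5: need 1 − δ^K ≥ 14/17·(1−4/5)/(4/5), i.e. δ^K ≤ 0.7941.
Since (4/5)^1 = 0.8000 and (4/5)^2 = 0.6400, the smallest such K is 2.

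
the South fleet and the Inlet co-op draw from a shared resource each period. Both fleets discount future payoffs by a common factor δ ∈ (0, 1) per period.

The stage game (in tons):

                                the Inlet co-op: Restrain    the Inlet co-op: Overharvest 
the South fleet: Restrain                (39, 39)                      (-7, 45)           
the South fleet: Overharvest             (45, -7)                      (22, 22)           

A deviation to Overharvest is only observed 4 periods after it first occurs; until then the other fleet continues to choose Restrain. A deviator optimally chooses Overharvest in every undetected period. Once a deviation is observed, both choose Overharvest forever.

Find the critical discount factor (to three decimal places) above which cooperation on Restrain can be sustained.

Deviating for the 4 undetected periods gains 45−39 = 6 per period over cooperation, then loses 39−22 = 17 per period forever once punishment starts.
Gain: 6(1 + δ + … + δ^3); loss: 17·δ^4/(1−δ).
No profitable deviation ⇔ 6(1−δ^4) ≤ 17·δ^4, i.e. δ^4 ≥ 6/(6+17) = 6/23.
Hence δ ≥ (6/23)^(1/4) ≈ 0.715.

0.715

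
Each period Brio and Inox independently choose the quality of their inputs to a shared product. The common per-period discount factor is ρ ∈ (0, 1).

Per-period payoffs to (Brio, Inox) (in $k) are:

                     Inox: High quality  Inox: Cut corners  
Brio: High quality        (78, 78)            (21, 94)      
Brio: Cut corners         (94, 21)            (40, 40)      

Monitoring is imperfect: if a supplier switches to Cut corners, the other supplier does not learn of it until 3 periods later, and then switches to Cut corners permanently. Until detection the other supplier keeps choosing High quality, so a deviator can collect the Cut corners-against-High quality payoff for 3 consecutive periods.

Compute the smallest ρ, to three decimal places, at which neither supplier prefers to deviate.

A deviator earns 94 for 3 periods, then 40 forever; cooperating earns 78 forever. Multiplying the IC by (1−ρ):
78 ≥ 94(1−ρ^3) + 40ρ^3, so 54·ρ^3 ≥ 16 and ρ^3 ≥ 8/27.
ρ ≥ (8/27)^(1/3) ≈ 0.667.

0.667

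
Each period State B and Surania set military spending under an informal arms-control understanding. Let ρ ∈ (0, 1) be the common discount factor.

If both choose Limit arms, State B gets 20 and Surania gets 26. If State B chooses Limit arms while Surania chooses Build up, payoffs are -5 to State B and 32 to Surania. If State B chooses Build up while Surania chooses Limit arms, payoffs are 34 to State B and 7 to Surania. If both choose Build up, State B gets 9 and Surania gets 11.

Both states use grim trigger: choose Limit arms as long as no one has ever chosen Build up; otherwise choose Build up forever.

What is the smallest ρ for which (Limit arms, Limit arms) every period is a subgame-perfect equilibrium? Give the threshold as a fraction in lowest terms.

State B: cooperation gives 20 each period; deviation gives 34 once then 9 forever.
  20/(1−ρ) ≥ 34 + 9ρ/(1−ρ) ⇒ ρ ≥ 14/25.
Surania: cooperation gives 26 each period; deviation gives 32 once then 11 forever.
  ρ ≥ 6/21 = 2/7.
Both must hold, so the binding constraint is State B's: ρ ≥ 14/25.

14/25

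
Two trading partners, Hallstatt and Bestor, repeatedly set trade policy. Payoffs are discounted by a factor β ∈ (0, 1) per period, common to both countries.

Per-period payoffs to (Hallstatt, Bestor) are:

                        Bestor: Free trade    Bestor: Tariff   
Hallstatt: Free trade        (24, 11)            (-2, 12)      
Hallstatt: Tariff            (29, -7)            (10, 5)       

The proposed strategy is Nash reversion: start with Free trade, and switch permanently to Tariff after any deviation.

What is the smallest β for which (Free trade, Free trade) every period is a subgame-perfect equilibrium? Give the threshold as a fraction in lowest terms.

5/19

Hallstatt's threshold: (29−24)/(29−10) = 5/19.
Bestor's threshold: (12−11)/(12−5) = 1/7.
5/19 > 1/7, so Hallstatt binds and β* = 5/19.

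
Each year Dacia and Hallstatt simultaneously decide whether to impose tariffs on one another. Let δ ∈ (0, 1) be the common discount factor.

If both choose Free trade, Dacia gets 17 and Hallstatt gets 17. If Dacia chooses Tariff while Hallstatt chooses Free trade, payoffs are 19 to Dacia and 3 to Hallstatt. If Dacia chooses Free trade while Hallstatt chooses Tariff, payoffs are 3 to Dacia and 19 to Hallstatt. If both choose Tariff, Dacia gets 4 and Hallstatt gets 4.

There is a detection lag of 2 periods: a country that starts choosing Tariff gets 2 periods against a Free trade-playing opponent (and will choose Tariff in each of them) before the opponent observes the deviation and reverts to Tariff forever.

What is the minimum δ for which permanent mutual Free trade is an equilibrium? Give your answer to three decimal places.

Deviating for the 2 undetected periods gains 19−17 = 2 per period over cooperation, then loses 17−4 = 13 per period forever once punishment starts.
Gain: 2(1 + δ + … + δ^1); loss: 13·δ^2/(1−δ).
No profitable deviation ⇔ 2(1−δ^2) ≤ 13·δ^2, i.e. δ^2 ≥ 2/(2+13) = 2/15.
Hence δ ≥ (2/15)^(1/2) ≈ 0.365.

0.365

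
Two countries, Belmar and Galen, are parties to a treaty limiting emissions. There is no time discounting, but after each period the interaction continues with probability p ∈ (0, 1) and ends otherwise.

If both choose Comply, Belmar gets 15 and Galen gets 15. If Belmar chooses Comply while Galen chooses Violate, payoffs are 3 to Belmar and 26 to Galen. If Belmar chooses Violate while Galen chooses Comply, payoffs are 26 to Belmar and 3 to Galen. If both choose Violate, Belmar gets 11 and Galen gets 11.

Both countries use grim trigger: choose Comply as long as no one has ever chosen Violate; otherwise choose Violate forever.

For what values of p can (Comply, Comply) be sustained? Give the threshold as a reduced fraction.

Expected cooperation value is 15 + p·15 + p²·15 + … = 15/(1−p); deviation gives 26 + p·11/(1−p).
15 ≥ 26(1−p) + 11p ⇒ 15p ≥ 11 ⇒ p ≥ 11/15.

11/15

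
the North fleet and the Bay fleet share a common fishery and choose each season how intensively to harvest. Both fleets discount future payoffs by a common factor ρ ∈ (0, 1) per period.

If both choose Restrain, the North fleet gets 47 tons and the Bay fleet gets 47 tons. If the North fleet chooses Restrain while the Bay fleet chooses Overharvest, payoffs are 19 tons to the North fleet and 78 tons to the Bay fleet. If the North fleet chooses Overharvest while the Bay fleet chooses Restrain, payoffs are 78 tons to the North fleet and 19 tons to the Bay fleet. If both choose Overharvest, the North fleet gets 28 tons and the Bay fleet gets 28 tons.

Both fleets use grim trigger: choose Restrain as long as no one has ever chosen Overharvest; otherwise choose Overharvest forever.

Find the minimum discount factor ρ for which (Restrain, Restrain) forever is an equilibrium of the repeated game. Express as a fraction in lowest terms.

31/50

Under grim trigger the critical discount factor is (T−C)/(T−P) with T = 78, C = 47, P = 28.
ρ* = (78−47)/(78−28) = 31/50.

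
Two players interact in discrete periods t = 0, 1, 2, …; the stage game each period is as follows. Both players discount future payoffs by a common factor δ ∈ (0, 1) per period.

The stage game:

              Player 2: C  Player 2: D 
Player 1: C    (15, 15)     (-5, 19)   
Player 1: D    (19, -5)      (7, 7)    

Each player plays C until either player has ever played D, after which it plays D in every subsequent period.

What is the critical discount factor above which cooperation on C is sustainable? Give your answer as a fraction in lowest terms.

1/3

15/(1−δ) ≥ 19 + 7δ/(1−δ)
15 ≥ 19 − 12δ
δ ≥ 4/12 = 1/3.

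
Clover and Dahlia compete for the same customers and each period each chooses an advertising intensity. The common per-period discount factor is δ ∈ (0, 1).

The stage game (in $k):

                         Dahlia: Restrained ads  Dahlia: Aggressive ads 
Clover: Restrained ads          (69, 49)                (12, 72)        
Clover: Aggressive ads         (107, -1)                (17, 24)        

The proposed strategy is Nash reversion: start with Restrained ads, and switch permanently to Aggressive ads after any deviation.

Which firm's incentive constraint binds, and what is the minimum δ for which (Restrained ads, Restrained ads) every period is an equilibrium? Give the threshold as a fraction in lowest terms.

Dahlia; δ ≥ 23/48

Clover's threshold: (107−69)/(107−17) = 19/45.
Dahlia's threshold: (72−49)/(72−24) = 23/48.
19/45 < 23/48, so Dahlia binds and δ* = 23/48.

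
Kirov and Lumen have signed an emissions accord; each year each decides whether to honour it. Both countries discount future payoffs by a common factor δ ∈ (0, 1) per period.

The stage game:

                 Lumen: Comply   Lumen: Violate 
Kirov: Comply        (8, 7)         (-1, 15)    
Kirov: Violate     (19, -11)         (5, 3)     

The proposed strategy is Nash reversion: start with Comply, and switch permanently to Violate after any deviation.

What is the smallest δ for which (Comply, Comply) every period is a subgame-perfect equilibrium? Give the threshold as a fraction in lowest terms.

11/14

For Kirov: deviation gain 19−8 = 11, per-period punishment loss 8−5 = 3. IC gives δ ≥ 11/14.
For Lumen: gain 8, loss 4 per period, so δ ≥ 8/12 = 2/3.
The tighter constraint is Kirov's, so cooperation needs δ ≥ 11/14.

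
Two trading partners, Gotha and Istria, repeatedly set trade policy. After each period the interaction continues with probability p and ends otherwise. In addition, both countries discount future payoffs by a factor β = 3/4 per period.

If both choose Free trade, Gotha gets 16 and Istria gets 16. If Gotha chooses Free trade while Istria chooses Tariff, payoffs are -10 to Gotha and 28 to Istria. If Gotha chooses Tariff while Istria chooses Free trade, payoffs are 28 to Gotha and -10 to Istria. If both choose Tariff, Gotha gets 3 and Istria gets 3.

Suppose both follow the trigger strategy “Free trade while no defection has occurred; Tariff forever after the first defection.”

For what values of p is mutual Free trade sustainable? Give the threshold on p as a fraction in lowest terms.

With continuation probability p and discount β, the effective per-period discount factor is βp.
Grim-trigger IC: βp ≥ (28−16)/(28−3) = 12/25.
So p ≥ (12/25)/(3/4) = 16/25.

16/25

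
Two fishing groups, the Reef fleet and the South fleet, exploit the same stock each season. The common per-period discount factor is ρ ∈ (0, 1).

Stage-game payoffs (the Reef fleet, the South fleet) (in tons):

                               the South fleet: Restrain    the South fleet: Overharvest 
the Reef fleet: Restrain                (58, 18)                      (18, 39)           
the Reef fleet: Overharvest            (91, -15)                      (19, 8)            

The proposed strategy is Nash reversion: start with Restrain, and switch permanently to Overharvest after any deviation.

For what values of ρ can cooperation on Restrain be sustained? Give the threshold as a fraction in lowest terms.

the Reef fleet: cooperation gives 58 each period; deviation gives 91 once then 19 forever.
  58/(1−ρ) ≥ 91 + 19ρ/(1−ρ) ⇒ ρ ≥ 33/72 = 11/24.
the South fleet: cooperation gives 18 each period; deviation gives 39 once then 8 forever.
  ρ ≥ 21/31.
Both must hold, so the binding constraint is the South fleet's: ρ ≥ 21/31.

21/31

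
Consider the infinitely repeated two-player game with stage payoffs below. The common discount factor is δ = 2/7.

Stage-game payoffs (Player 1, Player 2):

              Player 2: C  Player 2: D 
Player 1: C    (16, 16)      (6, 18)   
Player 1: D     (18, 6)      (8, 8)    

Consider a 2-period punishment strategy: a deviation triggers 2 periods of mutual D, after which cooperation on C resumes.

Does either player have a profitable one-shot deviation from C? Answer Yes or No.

No

Comparing payoff streams over the 3 periods until play realigns: cooperate → 16(1+δ+…+δ^2); deviate → 18 + 8(δ+…+δ^2).
Cooperation is sustained iff (16−8)(δ+…+δ^2) ≥ 18−16.
δ+…+δ^2 = 2/7·(1−(2/7)^2)/(1−2/7) = 0.3673, and (18−16)/(16−8) = 0.2500.
0.3673 ≥ 0.2500, so cooperation is sustainable.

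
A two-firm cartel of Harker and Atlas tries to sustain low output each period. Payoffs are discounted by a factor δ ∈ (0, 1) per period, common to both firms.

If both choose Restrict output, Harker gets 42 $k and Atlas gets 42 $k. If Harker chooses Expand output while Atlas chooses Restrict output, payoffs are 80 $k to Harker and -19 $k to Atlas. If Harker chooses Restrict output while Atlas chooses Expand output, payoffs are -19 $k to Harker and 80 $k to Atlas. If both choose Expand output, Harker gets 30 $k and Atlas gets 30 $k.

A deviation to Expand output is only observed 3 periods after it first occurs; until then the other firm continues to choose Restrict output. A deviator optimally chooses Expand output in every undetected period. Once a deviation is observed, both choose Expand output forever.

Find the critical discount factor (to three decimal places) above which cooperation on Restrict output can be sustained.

A deviator earns 80 for 3 periods, then 30 forever; cooperating earns 42 forever. Multiplying the IC by (1−δ):
42 ≥ 80(1−δ^3) + 30δ^3, so 50·δ^3 ≥ 38 and δ^3 ≥ 19/25.
δ ≥ (19/25)^(1/3) ≈ 0.913.

0.913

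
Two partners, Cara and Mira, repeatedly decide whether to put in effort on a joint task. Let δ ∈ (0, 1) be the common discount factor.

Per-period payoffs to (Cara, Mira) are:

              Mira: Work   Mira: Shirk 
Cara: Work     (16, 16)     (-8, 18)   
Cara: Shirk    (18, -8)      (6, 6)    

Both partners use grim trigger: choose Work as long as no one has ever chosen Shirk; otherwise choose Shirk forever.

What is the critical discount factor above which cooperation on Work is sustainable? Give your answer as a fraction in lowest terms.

1/6

Cooperation forever yields 16 each period: 16/(1−δ).
Deviating yields 18 once, then 6 forever: 18 + 6δ/(1−δ).
No profitable deviation requires 16/(1−δ) ≥ 18 + 6δ/(1−δ).
Multiplying by (1−δ): 16 ≥ 18(1−δ) + 6δ = 18 − 12δ.
So 12δ ≥ 2, i.e. δ ≥ 2/12 = 1/6.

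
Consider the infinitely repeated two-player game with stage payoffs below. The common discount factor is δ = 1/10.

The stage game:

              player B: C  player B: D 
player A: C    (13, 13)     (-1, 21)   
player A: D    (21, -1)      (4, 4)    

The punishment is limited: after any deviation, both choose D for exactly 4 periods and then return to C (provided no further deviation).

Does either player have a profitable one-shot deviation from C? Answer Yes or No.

IC: δ+…+δ^4 ≥ (21−13)/(13−4) = 8/9.
At δ = 1/10: partial sum = 0.1111 < 0.8889. Cooperation not sustainable.

Yes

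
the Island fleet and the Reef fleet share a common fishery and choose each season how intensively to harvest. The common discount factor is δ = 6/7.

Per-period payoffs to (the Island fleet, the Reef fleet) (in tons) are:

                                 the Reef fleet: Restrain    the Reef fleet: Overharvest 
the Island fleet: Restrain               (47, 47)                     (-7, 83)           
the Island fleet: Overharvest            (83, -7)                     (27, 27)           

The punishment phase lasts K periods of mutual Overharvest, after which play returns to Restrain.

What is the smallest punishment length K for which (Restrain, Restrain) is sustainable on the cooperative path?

3

IC: δ(1−δ^K)/(1−δ) ≥ (83−47)/(47−27) = 9/5.
With δ = 6/7: need 1 − δ^K ≥ 9/5·(1−6/7)/(6/7), i.e. δ^K ≤ 0.7000.
Since (6/7)^2 = 0.7347 and (6/7)^3 = 0.6297, the smallest such K is 3.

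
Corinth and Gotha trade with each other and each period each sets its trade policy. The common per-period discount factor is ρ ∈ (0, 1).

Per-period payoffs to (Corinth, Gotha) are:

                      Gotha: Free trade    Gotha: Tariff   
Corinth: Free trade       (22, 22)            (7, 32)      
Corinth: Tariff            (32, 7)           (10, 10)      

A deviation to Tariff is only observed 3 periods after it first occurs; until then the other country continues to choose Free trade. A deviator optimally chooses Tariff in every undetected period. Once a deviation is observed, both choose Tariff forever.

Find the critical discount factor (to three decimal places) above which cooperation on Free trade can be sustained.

The best deviation is to choose Tariff for all 3 undetected periods, earning 32 each, then 10 forever once detected.
Deviation value: 32(1−ρ^3)/(1−ρ) + 10ρ^3/(1−ρ); cooperation value: 22/(1−ρ).
IC: 22 ≥ 32(1−ρ^3) + 10ρ^3 = 32 − 22ρ^3.
So ρ^3 ≥ 10/22 = 5/11, giving ρ ≥ (5/11)^(1/3) ≈ 0.769.

0.769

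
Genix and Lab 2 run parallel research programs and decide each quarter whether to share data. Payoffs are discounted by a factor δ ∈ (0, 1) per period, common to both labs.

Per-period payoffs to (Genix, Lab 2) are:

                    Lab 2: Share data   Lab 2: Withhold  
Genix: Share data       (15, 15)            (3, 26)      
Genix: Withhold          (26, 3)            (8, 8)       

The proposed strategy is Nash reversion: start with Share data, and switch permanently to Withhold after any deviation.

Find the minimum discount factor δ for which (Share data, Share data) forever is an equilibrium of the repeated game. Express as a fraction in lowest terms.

11/18

Under grim trigger the critical discount factor is (T−C)/(T−P) with T = 26, C = 15, P = 8.
δ* = (26−15)/(26−8) = 11/18.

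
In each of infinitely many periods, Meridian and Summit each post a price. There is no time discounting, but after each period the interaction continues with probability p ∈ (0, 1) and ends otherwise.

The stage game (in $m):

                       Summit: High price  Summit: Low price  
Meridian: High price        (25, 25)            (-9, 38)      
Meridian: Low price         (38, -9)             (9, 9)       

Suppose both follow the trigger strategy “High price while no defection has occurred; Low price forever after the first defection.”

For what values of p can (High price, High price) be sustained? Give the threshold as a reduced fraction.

Expected cooperation value is 25 + p·25 + p²·25 + … = 25/(1−p); deviation gives 38 + p·9/(1−p).
25 ≥ 38(1−p) + 9p ⇒ 29p ≥ 13 ⇒ p ≥ 13/29.

13/29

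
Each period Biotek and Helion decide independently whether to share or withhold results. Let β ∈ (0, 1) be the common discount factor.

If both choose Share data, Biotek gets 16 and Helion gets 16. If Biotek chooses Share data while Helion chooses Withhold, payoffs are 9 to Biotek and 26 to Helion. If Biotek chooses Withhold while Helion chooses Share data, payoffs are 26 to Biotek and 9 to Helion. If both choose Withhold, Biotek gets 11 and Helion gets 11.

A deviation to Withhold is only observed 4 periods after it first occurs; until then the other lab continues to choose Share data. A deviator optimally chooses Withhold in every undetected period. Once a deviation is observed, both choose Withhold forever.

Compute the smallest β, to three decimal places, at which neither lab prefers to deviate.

0.904

A deviator earns 26 for 4 periods, then 11 forever; cooperating earns 16 forever. Multiplying the IC by (1−β):
16 ≥ 26(1−β^4) + 11β^4, so 15·β^4 ≥ 10 and β^4 ≥ 2/3.
β ≥ (2/3)^(1/4) ≈ 0.904.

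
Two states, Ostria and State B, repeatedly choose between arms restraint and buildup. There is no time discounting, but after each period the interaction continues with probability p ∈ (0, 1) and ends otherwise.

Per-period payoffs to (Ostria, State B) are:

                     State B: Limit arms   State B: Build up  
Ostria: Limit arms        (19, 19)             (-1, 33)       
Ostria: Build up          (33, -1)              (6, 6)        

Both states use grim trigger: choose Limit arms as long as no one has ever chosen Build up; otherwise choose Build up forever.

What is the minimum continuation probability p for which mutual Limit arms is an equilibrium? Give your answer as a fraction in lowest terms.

With no time discounting, the continuation probability p plays the role of the discount factor.
Grim-trigger IC: 19/(1−p) ≥ 33 + 6p/(1−p) ⇒ p ≥ (33−19)/(33−6) = 14/27.

14/27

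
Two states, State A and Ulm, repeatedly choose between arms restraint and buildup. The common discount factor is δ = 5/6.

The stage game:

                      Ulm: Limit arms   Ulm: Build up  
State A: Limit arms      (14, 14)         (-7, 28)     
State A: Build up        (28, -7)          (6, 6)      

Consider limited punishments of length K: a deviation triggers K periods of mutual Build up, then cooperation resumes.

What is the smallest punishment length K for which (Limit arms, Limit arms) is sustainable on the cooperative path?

No profitable deviation requires (14−6)(δ+…+δ^K) ≥ 28−14, i.e. δ+…+δ^K ≥ 7/4 ≈ 1.7500.
With δ = 5/6, the partial sums are K=1: 0.8333, K=2: 1.5278, K=3: 2.1065.
K = 3 is the first length at which the sum reaches 1.7500.

3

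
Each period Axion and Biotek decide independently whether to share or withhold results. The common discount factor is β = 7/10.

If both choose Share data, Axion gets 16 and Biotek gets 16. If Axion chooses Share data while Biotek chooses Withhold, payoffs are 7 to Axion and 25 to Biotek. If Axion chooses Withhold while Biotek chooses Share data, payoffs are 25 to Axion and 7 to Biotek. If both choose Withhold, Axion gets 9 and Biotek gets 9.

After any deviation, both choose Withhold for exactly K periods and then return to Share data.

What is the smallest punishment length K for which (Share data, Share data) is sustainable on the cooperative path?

3

Need Σ_{k=1}^{K} β^k ≥ (25−16)/(16−9) = 1.2857 at β = 7/10.
At K = 2 the sum is 1.1900 < 1.2857; at K = 3 it is 1.5330 ≥ 1.2857.
So the minimum punishment length is K = 3.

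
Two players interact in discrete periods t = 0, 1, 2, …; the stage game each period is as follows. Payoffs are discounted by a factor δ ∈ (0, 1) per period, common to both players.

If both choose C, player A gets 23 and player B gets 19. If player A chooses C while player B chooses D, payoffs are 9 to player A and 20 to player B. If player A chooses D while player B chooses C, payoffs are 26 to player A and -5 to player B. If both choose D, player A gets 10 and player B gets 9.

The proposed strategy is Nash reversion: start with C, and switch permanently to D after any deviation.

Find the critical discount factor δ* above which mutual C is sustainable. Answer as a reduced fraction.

For player A: deviation gain 26−23 = 3, per-period punishment loss 23−10 = 13. IC gives δ ≥ 3/16.
For player B: gain 1, loss 10 per period, so δ ≥ 1/11.
The tighter constraint is player A's, so cooperation needs δ ≥ 3/16.

3/16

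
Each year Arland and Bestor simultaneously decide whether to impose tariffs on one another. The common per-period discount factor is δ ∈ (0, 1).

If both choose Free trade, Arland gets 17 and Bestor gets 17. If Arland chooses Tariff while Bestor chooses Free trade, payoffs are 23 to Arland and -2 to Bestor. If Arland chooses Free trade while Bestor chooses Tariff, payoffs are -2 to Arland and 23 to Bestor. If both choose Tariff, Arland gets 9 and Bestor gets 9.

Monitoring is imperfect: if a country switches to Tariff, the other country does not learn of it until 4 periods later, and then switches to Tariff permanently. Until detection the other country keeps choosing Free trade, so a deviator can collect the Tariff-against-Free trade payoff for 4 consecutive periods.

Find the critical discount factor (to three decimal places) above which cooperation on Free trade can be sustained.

0.809

A deviator earns 23 for 4 periods, then 9 forever; cooperating earns 17 forever. Multiplying the IC by (1−δ):
17 ≥ 23(1−δ^4) + 9δ^4, so 14·δ^4 ≥ 6 and δ^4 ≥ 3/7.
δ ≥ (3/7)^(1/4) ≈ 0.809.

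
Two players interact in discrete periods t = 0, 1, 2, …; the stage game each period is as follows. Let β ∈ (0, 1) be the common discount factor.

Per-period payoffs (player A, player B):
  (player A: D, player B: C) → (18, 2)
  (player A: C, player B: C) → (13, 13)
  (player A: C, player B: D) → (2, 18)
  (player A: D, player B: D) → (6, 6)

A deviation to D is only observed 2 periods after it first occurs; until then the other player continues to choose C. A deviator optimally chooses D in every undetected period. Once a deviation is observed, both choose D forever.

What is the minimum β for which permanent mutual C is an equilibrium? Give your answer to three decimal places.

0.645

A deviator earns 18 for 2 periods, then 6 forever; cooperating earns 13 forever. Multiplying the IC by (1−β):
13 ≥ 18(1−β^2) + 6β^2, so 12·β^2 ≥ 5 and β^2 ≥ 5/12.
β ≥ (5/12)^(1/2) ≈ 0.645.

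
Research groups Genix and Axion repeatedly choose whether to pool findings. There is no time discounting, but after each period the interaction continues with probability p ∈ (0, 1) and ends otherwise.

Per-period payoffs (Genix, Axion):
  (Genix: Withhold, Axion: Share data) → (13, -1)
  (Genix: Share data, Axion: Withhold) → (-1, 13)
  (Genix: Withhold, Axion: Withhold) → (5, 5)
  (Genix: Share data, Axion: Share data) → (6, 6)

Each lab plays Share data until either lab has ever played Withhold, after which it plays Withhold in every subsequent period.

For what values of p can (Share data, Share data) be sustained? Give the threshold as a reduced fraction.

7/8

Expected cooperation value is 6 + p·6 + p²·6 + … = 6/(1−p); deviation gives 13 + p·5/(1−p).
6 ≥ 13(1−p) + 5p ⇒ 8p ≥ 7 ⇒ p ≥ 7/8.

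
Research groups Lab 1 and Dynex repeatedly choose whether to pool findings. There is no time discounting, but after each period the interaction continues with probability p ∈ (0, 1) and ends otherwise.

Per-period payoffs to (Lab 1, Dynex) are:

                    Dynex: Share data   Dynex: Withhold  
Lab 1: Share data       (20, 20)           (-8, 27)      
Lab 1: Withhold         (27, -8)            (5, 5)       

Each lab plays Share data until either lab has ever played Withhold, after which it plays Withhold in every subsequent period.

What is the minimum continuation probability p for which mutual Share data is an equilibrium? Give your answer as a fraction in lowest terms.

With no time discounting, the continuation probability p plays the role of the discount factor.
Grim-trigger IC: 20/(1−p) ≥ 27 + 5p/(1−p) ⇒ p ≥ (27−20)/(27−5) = 7/22.

7/22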